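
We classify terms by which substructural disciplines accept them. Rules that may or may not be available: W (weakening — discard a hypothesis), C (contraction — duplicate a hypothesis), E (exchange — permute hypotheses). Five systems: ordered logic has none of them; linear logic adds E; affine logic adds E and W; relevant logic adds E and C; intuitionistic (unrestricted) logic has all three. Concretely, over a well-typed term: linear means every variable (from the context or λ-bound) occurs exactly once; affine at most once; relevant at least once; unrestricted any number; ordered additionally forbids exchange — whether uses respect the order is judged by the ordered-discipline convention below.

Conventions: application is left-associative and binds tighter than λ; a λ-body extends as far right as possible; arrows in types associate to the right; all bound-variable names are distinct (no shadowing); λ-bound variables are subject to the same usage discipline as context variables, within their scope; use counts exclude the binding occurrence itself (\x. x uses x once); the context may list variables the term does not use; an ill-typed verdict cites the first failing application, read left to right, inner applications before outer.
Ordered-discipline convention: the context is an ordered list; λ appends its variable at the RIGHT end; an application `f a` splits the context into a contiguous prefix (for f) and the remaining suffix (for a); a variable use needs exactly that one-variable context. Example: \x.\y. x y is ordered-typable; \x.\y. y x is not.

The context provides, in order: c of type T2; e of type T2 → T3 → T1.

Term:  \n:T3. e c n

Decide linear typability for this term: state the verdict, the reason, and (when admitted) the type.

yes — each of c, e, n used exactly once; term : T3 → T1
counts: c: 1, e: 1, n [bound]: 1
uses in reading order: e, c, n
typing: ✓ — T3 → T1
across the five disciplines: ordered ✗ · linear ✓ · affine ✓ · relevant ✓ · unrestricted ✓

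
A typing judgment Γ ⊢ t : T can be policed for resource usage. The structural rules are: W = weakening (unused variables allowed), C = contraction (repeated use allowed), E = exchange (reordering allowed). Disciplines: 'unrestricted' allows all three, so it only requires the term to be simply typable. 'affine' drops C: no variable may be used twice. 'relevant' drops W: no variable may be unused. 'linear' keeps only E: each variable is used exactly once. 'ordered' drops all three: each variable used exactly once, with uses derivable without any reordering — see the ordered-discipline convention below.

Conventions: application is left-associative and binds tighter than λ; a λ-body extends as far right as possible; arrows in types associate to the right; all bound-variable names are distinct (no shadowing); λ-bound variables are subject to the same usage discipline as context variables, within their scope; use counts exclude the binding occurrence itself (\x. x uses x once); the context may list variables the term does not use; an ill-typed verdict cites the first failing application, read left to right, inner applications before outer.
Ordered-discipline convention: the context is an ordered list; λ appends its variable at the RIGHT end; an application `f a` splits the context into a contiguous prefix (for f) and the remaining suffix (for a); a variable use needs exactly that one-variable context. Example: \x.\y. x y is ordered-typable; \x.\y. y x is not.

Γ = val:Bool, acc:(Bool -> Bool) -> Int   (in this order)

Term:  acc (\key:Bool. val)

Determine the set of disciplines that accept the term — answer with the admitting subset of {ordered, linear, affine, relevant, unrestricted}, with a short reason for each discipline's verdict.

admitted in: affine, unrestricted
usage: val: 1, acc: 1, key [bound]: 0
order of uses: acc, val
typing: the term checks, with type Int
ordered ✗ (key never used (weakening))
linear ✗ (key never used (weakening))
affine ✓ (no duplicate uses among val, acc, key)
relevant ✗ (key never used (weakening))
unrestricted ✓ (type-checks (Int) and nothing is barred)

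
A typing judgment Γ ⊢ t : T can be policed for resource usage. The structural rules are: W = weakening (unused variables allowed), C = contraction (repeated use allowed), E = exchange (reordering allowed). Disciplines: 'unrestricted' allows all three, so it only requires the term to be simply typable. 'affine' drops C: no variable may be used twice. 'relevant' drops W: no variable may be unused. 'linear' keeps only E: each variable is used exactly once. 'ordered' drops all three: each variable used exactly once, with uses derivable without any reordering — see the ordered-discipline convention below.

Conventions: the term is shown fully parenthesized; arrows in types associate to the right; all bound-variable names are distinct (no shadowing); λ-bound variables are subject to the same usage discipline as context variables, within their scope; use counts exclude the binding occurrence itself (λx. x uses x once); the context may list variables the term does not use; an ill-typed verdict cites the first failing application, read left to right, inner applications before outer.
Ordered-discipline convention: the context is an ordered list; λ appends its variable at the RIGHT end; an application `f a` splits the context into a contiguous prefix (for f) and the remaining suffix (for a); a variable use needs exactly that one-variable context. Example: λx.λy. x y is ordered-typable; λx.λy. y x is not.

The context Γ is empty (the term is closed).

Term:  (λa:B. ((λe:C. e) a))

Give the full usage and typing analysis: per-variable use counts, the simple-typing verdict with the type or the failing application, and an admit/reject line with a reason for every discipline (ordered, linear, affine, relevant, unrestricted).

use counts: a (λ-bound): 1; e (λ-bound): 1
order of uses: e, a
typing: ill-typed: argument of type B where C is required
ordered: ✗ — the type mismatch rejects it
linear: ✗ — not simply typable
affine: ✗ — fails simple typing
relevant: ✗ — a type mismatch blocks all five
unrestricted: ✗ — the type mismatch rejects it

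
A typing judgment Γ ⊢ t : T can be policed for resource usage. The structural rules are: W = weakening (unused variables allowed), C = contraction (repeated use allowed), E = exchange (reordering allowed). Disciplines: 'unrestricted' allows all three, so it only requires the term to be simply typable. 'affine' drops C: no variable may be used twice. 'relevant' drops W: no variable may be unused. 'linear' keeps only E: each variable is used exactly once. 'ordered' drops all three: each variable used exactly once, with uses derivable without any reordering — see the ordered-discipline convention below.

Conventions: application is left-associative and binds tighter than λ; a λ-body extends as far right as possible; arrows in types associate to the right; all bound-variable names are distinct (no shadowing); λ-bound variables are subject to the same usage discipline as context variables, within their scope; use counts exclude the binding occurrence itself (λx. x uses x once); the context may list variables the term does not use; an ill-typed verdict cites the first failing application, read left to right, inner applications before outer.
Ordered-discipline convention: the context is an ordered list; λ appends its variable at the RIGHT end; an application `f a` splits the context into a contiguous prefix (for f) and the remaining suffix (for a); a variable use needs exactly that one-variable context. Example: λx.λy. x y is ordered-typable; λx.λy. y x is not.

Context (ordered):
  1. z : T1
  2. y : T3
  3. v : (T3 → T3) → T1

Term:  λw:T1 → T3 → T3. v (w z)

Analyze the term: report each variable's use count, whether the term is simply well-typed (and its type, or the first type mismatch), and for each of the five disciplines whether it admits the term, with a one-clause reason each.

variable uses: z: 1×; y: 0×; v: 1×; w [bound]: 1×
order of uses: v, w, z
typing: ✓ — (T1 → T3 → T3) → T1
ordered: ✗ — needs weakening: y unused
linear: ✗ — needs weakening: y unused
affine: ✓ — z, y, v, w: no repeats, contraction unneeded
relevant: ✗ — needs weakening: y unused
unrestricted: ✓ — typability at (T1 → T3 → T3) → T1 is all that's needed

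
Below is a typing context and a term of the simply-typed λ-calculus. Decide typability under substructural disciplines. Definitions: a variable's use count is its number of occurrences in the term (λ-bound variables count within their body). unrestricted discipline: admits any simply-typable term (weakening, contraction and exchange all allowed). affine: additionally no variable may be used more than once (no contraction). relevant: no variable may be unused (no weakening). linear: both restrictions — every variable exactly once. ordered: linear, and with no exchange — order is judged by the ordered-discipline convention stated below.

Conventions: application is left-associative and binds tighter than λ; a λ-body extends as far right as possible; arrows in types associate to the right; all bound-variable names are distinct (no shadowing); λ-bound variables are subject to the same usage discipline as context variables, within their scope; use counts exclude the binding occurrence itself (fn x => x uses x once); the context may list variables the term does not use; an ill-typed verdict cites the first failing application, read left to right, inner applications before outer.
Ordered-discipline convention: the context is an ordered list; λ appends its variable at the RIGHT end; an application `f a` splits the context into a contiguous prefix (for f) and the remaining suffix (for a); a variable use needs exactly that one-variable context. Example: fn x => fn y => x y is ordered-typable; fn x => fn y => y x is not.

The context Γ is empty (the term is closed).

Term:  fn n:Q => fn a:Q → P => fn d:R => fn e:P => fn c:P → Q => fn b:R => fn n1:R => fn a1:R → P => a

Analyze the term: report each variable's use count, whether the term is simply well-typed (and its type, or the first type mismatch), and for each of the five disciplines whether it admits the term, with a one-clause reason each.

counts: n [bound]=0, a [bound]=1, d [bound]=0, e [bound]=0, c [bound]=0, b [bound]=0, n1 [bound]=0, a1 [bound]=0
use order (left to right): a
typing: the term checks, with type Q → (Q → P) → R → P → (P → Q) → R → R → (R → P) → Q → P
ordered ✗ (unused: n, d, e, c, b, n1, a1 — weakening required)
linear ✗ (unused: n, d, e, c, b, n1, a1 — weakening required)
affine ✓ (none of n, a, d, e, c, b, n1, a1 used more than once)
relevant ✗ (unused: n, d, e, c, b, n1, a1 — weakening required)
unrestricted ✓ (type-checks (Q → (Q → P) → R → P → (P → Q) → R → R → (R → P) → Q → P) and nothing is barred)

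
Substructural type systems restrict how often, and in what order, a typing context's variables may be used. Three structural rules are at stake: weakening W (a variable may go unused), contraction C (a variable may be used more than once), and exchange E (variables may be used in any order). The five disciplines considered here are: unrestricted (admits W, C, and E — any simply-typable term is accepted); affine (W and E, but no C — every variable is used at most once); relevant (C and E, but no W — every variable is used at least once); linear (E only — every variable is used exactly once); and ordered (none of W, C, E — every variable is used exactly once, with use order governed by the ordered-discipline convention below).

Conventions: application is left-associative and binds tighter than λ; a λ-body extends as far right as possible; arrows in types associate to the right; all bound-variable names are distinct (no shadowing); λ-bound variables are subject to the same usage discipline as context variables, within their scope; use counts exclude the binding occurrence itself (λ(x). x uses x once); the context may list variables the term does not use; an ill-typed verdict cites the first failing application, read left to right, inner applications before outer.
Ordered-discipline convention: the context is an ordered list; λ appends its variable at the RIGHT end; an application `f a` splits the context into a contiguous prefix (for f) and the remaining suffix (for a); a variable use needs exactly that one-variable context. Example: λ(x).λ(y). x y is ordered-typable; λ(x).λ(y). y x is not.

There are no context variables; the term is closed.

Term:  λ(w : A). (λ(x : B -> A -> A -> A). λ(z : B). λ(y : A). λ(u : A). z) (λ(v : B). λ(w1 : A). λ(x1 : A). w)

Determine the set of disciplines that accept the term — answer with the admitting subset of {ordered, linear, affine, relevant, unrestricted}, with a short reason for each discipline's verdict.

accepted by: affine, unrestricted
usage: w (bound)=1, x (bound)=0, z (bound)=1, y (bound)=0, u (bound)=0, v (bound)=0, w1 (bound)=0, x1 (bound)=0
uses in reading order: z, w
typing: well-typed at A -> B -> A -> A -> B
ordered: ✗, needs weakening: x, y, u, v, w1, x1 unused
linear: ✗, needs weakening: x, y, u, v, w1, x1 unused
affine: ✓, none of w, x, z, y, u, v, w1, x1 used more than once
relevant: ✗, needs weakening: x, y, u, v, w1, x1 unused
unrestricted: ✓, type-checks (A -> B -> A -> A -> B) and nothing is barred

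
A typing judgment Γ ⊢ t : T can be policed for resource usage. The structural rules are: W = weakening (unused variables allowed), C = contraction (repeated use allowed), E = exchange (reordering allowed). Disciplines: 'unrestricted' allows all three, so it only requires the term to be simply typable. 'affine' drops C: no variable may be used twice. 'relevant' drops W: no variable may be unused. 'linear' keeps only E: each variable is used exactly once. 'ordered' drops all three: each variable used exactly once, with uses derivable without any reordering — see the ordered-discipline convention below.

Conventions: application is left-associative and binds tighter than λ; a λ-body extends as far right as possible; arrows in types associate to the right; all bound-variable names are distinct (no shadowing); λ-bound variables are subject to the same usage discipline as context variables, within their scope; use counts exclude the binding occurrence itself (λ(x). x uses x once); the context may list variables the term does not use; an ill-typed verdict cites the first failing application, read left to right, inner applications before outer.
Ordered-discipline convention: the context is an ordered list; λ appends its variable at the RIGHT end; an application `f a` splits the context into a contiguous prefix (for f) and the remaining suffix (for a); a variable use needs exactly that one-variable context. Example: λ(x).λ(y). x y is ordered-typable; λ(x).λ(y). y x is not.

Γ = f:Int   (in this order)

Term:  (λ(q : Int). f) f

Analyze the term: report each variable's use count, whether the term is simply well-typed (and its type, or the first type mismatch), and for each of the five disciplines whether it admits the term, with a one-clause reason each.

use counts: f: 2×, q (λ-bound): 0×
use order (left to right): f, f
typing: well-typed at Int
ordered ✗ (uses contraction: f ×2; q never used (weakening))
linear ✗ (uses contraction: f ×2; q never used (weakening))
affine ✗ (uses contraction: f ×2)
relevant ✗ (q never used (weakening))
unrestricted ✓ (typability at Int is all that's needed)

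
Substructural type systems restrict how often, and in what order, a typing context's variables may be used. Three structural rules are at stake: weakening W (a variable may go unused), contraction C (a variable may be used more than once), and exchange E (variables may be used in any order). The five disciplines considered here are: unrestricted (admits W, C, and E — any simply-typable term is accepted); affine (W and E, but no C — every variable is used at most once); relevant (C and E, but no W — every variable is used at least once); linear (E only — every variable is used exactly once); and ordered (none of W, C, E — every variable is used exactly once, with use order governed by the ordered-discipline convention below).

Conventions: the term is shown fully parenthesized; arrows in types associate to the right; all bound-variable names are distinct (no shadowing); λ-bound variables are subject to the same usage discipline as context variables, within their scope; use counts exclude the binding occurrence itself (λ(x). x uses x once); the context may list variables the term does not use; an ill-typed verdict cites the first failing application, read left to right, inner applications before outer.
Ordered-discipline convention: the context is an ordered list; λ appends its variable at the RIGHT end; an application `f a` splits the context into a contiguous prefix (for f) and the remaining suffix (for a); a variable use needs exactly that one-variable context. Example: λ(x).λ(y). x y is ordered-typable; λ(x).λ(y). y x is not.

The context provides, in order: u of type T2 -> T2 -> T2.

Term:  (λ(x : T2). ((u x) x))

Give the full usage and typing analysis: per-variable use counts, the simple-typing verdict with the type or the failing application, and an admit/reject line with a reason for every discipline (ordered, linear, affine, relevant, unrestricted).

use counts: u: 1, x [bound]: 2
left-to-right use order: u, x, x
typing: ✓ — T2 -> T2
ordered: ✗ — repeated use of x ×2
linear: ✗ — repeated use of x ×2
affine: ✗ — repeated use of x ×2
relevant: ✓ — every one of u, x appears
unrestricted: ✓ — simply typable at T2 -> T2; W, C, E all held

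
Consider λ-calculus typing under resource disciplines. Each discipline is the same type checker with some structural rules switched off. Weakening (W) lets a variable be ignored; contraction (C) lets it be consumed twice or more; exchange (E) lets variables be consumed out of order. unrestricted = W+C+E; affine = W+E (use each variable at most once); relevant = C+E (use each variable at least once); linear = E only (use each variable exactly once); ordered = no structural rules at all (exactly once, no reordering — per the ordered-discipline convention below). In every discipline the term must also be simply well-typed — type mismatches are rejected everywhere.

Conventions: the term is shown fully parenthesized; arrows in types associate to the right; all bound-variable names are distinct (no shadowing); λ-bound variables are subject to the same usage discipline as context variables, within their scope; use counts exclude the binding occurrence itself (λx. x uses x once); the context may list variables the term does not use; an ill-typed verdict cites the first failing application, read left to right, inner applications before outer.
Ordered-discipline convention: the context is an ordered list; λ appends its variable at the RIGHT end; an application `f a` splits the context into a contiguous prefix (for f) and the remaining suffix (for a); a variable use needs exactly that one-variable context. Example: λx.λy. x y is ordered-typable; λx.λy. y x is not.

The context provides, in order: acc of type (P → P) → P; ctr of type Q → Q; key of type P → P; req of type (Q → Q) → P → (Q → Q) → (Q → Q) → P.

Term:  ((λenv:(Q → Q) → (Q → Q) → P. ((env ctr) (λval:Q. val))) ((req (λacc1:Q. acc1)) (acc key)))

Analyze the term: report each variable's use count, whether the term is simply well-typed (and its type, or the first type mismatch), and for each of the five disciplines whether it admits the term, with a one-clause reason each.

usage: acc ×1; ctr ×1; key ×1; req ×1; env [bound] ×1; val [bound] ×1; acc1 [bound] ×1
uses in reading order: env, ctr, val, req, acc1, acc, key
typing: the term checks, with type P
ordered ✗ (no ordered split (uses run env, ctr, val, req, acc1, acc, key))
linear ✓ (acc, ctr, key, req, env, val, acc1: one use apiece)
affine ✓ (acc, ctr, key, req, env, val, acc1: no repeats, contraction unneeded)
relevant ✓ (acc, ctr, key, req, env, val, acc1: all used, weakening unneeded)
unrestricted ✓ (typability at P is all that's needed)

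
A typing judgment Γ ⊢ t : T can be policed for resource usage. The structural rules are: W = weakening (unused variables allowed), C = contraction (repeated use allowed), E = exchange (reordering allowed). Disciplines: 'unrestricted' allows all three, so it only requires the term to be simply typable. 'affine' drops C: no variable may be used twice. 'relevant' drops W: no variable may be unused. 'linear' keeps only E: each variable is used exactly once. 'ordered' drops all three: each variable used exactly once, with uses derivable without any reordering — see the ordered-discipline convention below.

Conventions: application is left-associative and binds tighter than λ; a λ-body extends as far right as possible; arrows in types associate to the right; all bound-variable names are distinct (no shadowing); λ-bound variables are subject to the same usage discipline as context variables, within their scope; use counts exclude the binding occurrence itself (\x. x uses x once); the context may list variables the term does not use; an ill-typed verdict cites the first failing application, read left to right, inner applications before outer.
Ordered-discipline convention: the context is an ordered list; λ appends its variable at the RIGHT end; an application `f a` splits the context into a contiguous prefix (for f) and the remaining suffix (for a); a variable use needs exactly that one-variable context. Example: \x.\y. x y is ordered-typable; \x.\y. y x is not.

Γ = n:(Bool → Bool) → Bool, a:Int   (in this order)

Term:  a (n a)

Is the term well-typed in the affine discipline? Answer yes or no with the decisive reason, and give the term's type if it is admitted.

no — a type mismatch blocks all five
usage: n: 1, a: 2
left-to-right use order: a, n, a
typing: ill-typed: argument of type Int where Bool → Bool is required
all disciplines: ordered ✗ | linear ✗ | affine ✗ | relevant ✗ | unrestricted ✗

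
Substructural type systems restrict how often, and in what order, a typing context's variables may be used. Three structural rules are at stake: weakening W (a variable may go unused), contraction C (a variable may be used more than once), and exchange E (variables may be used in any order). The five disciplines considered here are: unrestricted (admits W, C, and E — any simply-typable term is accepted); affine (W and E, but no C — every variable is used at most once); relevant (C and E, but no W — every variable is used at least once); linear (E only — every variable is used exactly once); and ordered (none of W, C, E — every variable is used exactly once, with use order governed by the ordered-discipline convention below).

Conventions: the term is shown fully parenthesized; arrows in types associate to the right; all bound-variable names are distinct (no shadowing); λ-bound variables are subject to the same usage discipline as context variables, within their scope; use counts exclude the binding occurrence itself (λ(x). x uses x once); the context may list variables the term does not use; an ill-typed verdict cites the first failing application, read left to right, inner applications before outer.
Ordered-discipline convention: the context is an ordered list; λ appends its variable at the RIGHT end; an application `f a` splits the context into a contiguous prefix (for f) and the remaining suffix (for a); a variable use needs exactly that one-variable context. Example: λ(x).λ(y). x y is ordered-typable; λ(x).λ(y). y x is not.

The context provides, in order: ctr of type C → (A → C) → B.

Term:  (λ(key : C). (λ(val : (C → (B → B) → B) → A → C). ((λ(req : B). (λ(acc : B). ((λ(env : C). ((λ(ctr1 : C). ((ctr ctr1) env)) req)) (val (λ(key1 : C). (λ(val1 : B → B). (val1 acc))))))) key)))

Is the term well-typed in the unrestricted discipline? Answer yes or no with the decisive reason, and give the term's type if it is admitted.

no — the type mismatch rejects it
counts: ctr: 1, key [bound]: 1, val [bound]: 1, req [bound]: 1, acc [bound]: 1, env [bound]: 1, ctr1 [bound]: 1, key1 [bound]: 0, val1 [bound]: 1
left-to-right use order: ctr, ctr1, env, req, val, val1, acc, key
typing: ill-typed: an argument C mismatches the expected A → C
summary: ordered ✗ · linear ✗ · affine ✗ · relevant ✗ · unrestricted ✗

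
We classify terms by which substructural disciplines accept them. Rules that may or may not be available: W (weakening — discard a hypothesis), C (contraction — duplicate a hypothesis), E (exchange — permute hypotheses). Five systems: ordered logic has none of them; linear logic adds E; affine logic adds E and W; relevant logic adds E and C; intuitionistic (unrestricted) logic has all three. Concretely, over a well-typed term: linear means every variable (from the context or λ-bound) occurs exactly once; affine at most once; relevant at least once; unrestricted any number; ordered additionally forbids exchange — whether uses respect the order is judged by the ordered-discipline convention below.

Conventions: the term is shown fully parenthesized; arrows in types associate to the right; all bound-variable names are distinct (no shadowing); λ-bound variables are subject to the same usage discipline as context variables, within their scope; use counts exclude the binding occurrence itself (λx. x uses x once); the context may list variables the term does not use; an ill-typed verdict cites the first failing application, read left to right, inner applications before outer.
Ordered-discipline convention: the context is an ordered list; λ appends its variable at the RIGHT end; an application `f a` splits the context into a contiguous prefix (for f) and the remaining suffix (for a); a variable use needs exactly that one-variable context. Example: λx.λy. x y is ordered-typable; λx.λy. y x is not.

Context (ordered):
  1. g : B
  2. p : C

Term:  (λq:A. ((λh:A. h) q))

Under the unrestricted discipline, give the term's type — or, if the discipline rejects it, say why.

term : A → A
usage: g=0, p=0, q (λ-bound)=1, h (λ-bound)=1
order of uses: h, q
typing: well-typed at A → A
across the five disciplines: ordered ✗; linear ✗; affine ✓; relevant ✗; unrestricted ✓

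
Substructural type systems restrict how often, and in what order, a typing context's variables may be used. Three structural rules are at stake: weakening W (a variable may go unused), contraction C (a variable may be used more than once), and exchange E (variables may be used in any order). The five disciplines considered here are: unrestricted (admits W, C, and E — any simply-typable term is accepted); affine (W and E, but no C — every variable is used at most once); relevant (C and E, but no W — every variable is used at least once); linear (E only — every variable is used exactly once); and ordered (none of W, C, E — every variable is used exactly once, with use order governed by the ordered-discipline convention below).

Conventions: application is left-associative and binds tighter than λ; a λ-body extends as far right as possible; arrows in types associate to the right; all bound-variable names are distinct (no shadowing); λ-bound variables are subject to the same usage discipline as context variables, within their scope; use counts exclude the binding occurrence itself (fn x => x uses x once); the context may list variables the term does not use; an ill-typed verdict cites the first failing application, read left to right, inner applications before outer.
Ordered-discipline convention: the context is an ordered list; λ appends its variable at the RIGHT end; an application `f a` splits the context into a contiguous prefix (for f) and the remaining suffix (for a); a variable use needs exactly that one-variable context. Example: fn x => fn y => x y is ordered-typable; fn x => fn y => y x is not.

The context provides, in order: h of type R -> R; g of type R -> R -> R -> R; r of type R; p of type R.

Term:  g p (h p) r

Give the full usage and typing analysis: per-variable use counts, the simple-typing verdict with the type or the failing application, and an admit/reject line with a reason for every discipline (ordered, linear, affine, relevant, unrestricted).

variable uses: h ×1, g ×1, r ×1, p ×2
order of uses: g, p, h, p, r
typing: the term checks, with type R
ordered ✗ (p ×2 used more than once (contraction))
linear ✗ (p ×2 used more than once (contraction))
affine ✗ (p ×2 used more than once (contraction))
relevant ✓ (h, g, r, p: all used, weakening unneeded)
unrestricted ✓ (simply typable at R; W, C, E all held)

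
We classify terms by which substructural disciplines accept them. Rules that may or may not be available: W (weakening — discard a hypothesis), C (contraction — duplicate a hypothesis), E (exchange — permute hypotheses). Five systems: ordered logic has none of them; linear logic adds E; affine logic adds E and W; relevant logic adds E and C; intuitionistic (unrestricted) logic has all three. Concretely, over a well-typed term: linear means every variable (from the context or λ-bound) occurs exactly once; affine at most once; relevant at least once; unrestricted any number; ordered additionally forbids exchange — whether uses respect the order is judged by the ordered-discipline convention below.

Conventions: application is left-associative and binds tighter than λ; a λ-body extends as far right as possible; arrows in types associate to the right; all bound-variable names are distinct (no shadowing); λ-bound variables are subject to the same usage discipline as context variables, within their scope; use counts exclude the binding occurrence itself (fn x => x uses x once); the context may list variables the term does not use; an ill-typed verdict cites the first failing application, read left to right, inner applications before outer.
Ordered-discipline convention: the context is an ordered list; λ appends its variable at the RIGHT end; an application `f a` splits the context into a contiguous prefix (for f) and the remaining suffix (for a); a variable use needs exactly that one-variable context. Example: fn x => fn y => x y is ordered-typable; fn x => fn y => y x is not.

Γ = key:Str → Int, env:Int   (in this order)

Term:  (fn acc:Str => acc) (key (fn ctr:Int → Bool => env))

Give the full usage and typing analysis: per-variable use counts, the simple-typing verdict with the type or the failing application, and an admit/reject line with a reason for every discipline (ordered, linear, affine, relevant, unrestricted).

usage: key=1; env=1; acc (bound)=1; ctr (bound)=0
use order (left to right): acc, key, env
typing: ill-typed: an application expects Str but receives (Int → Bool) → Int
ordered ✗ (fails simple typing)
linear ✗ (a type mismatch blocks all five)
affine ✗ (the type mismatch rejects it)
relevant ✗ (not simply typable)
unrestricted ✗ (fails simple typing)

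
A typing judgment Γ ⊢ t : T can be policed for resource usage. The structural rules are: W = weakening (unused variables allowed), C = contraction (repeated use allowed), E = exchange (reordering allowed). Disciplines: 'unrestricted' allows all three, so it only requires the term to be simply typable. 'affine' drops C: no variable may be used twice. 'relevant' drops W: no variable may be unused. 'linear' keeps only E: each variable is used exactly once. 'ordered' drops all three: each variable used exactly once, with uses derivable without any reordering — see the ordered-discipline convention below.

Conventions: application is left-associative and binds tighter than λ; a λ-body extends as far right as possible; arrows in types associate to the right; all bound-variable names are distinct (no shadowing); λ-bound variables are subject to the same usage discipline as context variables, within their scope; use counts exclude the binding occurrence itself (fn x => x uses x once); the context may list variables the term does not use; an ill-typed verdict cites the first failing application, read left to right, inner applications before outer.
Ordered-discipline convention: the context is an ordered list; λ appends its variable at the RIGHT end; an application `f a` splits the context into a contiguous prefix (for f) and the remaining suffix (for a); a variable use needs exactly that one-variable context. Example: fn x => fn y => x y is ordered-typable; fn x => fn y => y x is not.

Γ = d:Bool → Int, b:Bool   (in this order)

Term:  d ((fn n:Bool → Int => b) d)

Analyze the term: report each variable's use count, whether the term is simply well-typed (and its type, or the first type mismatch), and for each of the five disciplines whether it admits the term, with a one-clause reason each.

use counts: d: 2×, b: 1×, n (bound): 0×
left-to-right use order: d, b, d
typing: ✓ — Int
ordered: ✗, repeated use of d ×2; n left unused
linear: ✗, repeated use of d ×2; n left unused
affine: ✗, repeated use of d ×2
relevant: ✗, n left unused
unrestricted: ✓, well-typed at Int; no restrictions here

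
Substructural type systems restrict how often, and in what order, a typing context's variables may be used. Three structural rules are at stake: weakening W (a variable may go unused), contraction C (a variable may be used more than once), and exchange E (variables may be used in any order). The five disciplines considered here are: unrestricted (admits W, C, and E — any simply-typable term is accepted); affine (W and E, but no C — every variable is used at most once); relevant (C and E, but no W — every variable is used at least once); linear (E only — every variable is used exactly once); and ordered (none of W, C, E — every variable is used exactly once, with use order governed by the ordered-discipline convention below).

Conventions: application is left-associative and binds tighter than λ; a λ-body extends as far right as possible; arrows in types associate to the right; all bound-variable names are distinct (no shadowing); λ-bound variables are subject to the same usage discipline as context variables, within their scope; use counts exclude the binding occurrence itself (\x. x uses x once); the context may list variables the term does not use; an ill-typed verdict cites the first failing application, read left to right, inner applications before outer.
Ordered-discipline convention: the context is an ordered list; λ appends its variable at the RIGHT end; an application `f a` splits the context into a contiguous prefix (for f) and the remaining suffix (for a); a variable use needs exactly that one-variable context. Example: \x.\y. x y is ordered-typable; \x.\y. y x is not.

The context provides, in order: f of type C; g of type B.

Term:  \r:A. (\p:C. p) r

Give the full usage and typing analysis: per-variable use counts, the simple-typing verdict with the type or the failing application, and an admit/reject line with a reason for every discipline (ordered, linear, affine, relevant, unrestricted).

counts: f: 0; g: 0; r (bound): 1; p (bound): 1
use order (left to right): p, r
typing: ill-typed: a function awaiting C gets A
ordered ✗ (not simply typable)
linear ✗ (fails simple typing)
affine ✗ (a type mismatch blocks all five)
relevant ✗ (the type mismatch rejects it)
unrestricted ✗ (not simply typable)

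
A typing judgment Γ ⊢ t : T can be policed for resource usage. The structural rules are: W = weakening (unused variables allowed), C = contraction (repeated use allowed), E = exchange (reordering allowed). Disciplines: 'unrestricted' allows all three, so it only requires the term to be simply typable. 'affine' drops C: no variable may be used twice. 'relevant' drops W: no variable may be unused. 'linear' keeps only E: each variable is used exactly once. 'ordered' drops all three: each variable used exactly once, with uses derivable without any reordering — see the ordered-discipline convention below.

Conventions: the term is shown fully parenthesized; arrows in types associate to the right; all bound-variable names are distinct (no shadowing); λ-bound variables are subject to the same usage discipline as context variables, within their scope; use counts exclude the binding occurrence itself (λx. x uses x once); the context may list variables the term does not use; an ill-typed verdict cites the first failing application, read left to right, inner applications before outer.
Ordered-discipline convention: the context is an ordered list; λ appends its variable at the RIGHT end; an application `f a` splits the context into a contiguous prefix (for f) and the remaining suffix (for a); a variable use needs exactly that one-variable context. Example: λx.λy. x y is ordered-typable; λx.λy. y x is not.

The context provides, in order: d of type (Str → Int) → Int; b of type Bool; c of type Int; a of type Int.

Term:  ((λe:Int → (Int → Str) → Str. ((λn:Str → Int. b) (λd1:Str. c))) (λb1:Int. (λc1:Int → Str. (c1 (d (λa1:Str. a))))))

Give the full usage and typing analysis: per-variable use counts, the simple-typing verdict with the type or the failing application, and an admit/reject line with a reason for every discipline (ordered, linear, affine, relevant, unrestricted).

counts: d=1, b=1, c=1, a=1, e (λ-bound)=0, n (λ-bound)=0, d1 (λ-bound)=0, b1 (λ-bound)=0, c1 (λ-bound)=1, a1 (λ-bound)=0
left-to-right use order: b, c, c1, d, a
typing: ✓ — Bool
ordered: ✗ — e, n, d1, b1, a1 never used (weakening)
linear: ✗ — e, n, d1, b1, a1 never used (weakening)
affine: ✓ — at most one use each (d, b, c, a, e, n, d1, b1, c1, a1)
relevant: ✗ — e, n, d1, b1, a1 never used (weakening)
unrestricted: ✓ — type-checks (Bool) and nothing is barred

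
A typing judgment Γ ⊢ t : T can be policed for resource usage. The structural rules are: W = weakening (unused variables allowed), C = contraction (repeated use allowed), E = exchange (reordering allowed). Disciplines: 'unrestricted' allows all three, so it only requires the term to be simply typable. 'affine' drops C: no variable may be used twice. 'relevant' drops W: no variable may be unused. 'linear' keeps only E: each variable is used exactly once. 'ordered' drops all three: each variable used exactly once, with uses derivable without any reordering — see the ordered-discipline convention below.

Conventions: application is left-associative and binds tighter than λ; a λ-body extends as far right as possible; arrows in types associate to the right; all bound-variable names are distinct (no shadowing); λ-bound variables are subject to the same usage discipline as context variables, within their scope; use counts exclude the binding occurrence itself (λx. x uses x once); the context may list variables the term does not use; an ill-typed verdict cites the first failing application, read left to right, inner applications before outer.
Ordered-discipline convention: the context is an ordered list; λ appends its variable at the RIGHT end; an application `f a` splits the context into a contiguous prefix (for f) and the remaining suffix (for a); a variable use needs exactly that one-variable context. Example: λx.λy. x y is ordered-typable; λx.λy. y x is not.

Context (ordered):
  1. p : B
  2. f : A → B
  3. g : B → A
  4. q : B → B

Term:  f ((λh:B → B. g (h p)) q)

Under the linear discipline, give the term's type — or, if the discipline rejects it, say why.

term : B
usage: p=1; f=1; g=1; q=1; h [bound]=1
uses in reading order: f, g, h, p, q
typing: the term checks, with type B
per-discipline verdicts: ordered ✗ · linear ✓ · affine ✓ · relevant ✓ · unrestricted ✓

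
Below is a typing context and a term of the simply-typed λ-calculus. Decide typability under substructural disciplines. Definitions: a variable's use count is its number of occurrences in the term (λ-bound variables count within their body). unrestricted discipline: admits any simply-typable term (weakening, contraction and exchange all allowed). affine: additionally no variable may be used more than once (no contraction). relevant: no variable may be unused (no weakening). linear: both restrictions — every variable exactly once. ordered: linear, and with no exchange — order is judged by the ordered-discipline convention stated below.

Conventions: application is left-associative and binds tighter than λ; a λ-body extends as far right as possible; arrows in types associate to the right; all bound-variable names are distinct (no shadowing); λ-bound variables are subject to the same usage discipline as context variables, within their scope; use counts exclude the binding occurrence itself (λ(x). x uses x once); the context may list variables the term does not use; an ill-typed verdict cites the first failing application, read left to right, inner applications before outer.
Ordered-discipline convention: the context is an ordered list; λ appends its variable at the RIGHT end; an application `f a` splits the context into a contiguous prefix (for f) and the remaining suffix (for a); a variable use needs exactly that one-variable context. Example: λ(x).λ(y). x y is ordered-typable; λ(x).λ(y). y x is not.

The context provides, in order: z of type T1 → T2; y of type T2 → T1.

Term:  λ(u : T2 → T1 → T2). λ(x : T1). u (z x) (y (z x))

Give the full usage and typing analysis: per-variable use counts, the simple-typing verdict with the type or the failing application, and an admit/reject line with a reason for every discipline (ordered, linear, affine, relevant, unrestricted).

usage: z: 2; y: 1; u (bound): 1; x (bound): 2
use order (left to right): u, z, x, y, z, x
typing: the term checks, with type (T2 → T1 → T2) → T1 → T2
ordered: ✗, z ×2, x ×2 used more than once (contraction)
linear: ✗, z ×2, x ×2 used more than once (contraction)
affine: ✗, z ×2, x ×2 used more than once (contraction)
relevant: ✓, every one of z, y, u, x appears
unrestricted: ✓, typability at (T2 → T1 → T2) → T1 → T2 is all that's needed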